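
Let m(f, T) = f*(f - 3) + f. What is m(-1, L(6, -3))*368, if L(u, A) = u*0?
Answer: 1104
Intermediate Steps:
L(u, A) = 0
m(f, T) = f + f*(-3 + f) (m(f, T) = f*(-3 + f) + f = f + f*(-3 + f))
m(-1, L(6, -3))*368 = -(-2 - 1)*368 = -1*(-3)*368 = 3*368 = 1104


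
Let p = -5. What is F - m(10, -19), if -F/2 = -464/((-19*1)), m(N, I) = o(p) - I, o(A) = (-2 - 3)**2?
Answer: -1764/19 ≈ -92.842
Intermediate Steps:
o(A) = 25 (o(A) = (-5)**2 = 25)
m(N, I) = 25 - I
F = -928/19 (F = -(-928)/((-19*1)) = -(-928)/(-19) = -(-928)*(-1)/19 = -2*464/19 = -928/19 ≈ -48.842)
F - m(10, -19) = -928/19 - (25 - 1*(-19)) = -928/19 - (25 + 19) = -928/19 - 1*44 = -928/19 - 44 = -1764/19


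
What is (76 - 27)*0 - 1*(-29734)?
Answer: 29734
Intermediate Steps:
(76 - 27)*0 - 1*(-29734) = 49*0 + 29734 = 0 + 29734 = 29734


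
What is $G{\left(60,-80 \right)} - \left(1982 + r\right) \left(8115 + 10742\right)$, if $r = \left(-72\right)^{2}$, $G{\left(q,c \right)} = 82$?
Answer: $-135129180$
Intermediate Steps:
$r = 5184$
$G{\left(60,-80 \right)} - \left(1982 + r\right) \left(8115 + 10742\right) = 82 - \left(1982 + 5184\right) \left(8115 + 10742\right) = 82 - 7166 \cdot 18857 = 82 - 135129262 = -135129180$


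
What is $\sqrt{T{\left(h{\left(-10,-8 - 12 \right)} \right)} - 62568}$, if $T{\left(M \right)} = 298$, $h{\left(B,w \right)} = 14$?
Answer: $i \sqrt{62270} \approx 249.54 i$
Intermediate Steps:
$\sqrt{T{\left(h{\left(-10,-8 - 12 \right)} \right)} - 62568} = \sqrt{298 - 62568} = \sqrt{-62270} = i \sqrt{62270}$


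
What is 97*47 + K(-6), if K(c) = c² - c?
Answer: 4601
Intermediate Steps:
97*47 + K(-6) = 97*47 - 6*(-1 - 6) = 4559 - 6*(-7) = 4559 + 42 = 4601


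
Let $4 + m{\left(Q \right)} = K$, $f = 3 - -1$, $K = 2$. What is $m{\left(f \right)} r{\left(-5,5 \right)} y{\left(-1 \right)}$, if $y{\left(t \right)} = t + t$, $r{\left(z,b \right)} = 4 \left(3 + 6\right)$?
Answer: $144$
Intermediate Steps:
$r{\left(z,b \right)} = 36$ ($r{\left(z,b \right)} = 4 \cdot 9 = 36$)
$y{\left(t \right)} = 2 t$
$f = 4$ ($f = 3 + 1 = 4$)
$m{\left(Q \right)} = -2$ ($m{\left(Q \right)} = -4 + 2 = -2$)
$m{\left(f \right)} r{\left(-5,5 \right)} y{\left(-1 \right)} = \left(-2\right) 36 \cdot 2 \left(-1\right) = \left(-72\right) \left(-2\right) = 144$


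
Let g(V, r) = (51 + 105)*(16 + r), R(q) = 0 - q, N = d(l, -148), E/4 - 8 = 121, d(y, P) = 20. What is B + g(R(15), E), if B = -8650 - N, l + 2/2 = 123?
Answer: 74322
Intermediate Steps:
l = 122 (l = -1 + 123 = 122)
E = 516 (E = 32 + 4*121 = 32 + 484 = 516)
N = 20
R(q) = -q
B = -8670 (B = -8650 - 1*20 = -8650 - 20 = -8670)
g(V, r) = 2496 + 156*r (g(V, r) = 156*(16 + r) = 2496 + 156*r)
B + g(R(15), E) = -8670 + (2496 + 156*516) = -8670 + (2496 + 80496) = -8670 + 82992 = 74322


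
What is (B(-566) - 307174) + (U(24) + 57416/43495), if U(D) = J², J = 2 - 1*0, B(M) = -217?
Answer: -13369740149/43495 ≈ -3.0739e+5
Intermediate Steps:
J = 2 (J = 2 + 0 = 2)
U(D) = 4 (U(D) = 2² = 4)
(B(-566) - 307174) + (U(24) + 57416/43495) = (-217 - 307174) + (4 + 57416/43495) = -307391 + (4 + 57416*(1/43495)) = -307391 + (4 + 57416/43495) = -307391 + 231396/43495 = -13369740149/43495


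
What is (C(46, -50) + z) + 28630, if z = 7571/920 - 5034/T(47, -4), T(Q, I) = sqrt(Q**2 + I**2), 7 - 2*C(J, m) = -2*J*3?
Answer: 26477351/920 - 5034*sqrt(89)/445 ≈ 28673.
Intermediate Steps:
C(J, m) = 7/2 + 3*J (C(J, m) = 7/2 - (-2*J)*3/2 = 7/2 - (-3)*J = 7/2 + 3*J)
T(Q, I) = sqrt(I**2 + Q**2)
z = 7571/920 - 5034*sqrt(89)/445 (z = 7571/920 - 5034/sqrt((-4)**2 + 47**2) = 7571*(1/920) - 5034/sqrt(16 + 2209) = 7571/920 - 5034*sqrt(89)/445 ≈ -98.491)
(C(46, -50) + z) + 28630 = ((7/2 + 3*46) + (7571/920 - 5034*sqrt(89)/445)) + 28630 = ((7/2 + 138) + (7571/920 - 5034*sqrt(89)/445)) + 28630 = (283/2 + (7571/920 - 5034*sqrt(89)/445)) + 28630 = (137751/920 - 5034*sqrt(89)/445) + 28630 = 26477351/920 - 5034*sqrt(89)/445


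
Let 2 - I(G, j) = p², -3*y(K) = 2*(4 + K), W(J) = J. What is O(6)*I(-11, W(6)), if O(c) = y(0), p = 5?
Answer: 184/3 ≈ 61.333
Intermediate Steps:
y(K) = -8/3 - 2*K/3 (y(K) = -2*(4 + K)/3 = -(8 + 2*K)/3 = -8/3 - 2*K/3)
I(G, j) = -23 (I(G, j) = 2 - 1*5² = 2 - 1*25 = 2 - 25 = -23)
O(c) = -8/3 (O(c) = -8/3 - ⅔*0 = -8/3 + 0 = -8/3)
O(6)*I(-11, W(6)) = -8/3*(-23) = 184/3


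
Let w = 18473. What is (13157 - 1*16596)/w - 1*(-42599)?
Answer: 786927888/18473 ≈ 42599.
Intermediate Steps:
(13157 - 1*16596)/w - 1*(-42599) = (13157 - 1*16596)/18473 - 1*(-42599) = (13157 - 16596)*(1/18473) + 42599 = -3439*1/18473 + 42599 = -3439/18473 + 42599 = 786927888/18473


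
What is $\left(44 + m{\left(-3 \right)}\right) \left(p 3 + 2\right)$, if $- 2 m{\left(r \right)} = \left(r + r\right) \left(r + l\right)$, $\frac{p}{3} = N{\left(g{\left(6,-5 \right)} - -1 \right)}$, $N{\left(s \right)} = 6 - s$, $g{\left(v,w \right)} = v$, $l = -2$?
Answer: $-203$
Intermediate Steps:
$p = -3$ ($p = 3 \left(6 - \left(6 - -1\right)\right) = 3 \left(6 - \left(6 + 1\right)\right) = 3 \left(6 - 7\right) = 3 \left(-1\right) = -3$)
$m{\left(r \right)} = - r \left(-2 + r\right)$ ($m{\left(r \right)} = - \frac{\left(r + r\right) \left(r - 2\right)}{2} = - \frac{2 r \left(-2 + r\right)}{2} = - r \left(-2 + r\right)$)
$\left(44 + m{\left(-3 \right)}\right) \left(p 3 + 2\right) = \left(44 - 3 \left(2 - -3\right)\right) \left(\left(-3\right) 3 + 2\right) = \left(44 - 3 \left(2 + 3\right)\right) \left(-9 + 2\right) = \left(44 - 15\right) \left(-7\right) = 29 \left(-7\right) = -203$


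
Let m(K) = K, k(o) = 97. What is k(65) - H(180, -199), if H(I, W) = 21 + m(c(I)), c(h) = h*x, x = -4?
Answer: 796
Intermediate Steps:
c(h) = -4*h (c(h) = h*(-4) = -4*h)
H(I, W) = 21 - 4*I
k(65) - H(180, -199) = 97 - (21 - 4*180) = 97 - (21 - 720) = 97 - 1*(-699) = 97 + 699 = 796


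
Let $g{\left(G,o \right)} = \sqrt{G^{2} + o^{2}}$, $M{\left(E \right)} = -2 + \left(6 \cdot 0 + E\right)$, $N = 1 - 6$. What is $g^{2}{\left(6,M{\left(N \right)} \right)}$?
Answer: $85$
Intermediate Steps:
$N = -5$ ($N = 1 - 6 = -5$)
$M{\left(E \right)} = -2 + E$ ($M{\left(E \right)} = -2 + \left(0 + E\right) = -2 + E$)
$g^{2}{\left(6,M{\left(N \right)} \right)} = \left(\sqrt{6^{2} + \left(-2 - 5\right)^{2}}\right)^{2} = \left(\sqrt{36 + \left(-7\right)^{2}}\right)^{2} = \left(\sqrt{36 + 49}\right)^{2} = \left(\sqrt{85}\right)^{2} = 85$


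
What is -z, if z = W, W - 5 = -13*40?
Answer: 515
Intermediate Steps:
W = -515 (W = 5 - 13*40 = 5 - 520 = -515)
z = -515
-z = -1*(-515) = 515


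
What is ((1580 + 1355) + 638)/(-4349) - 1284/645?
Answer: -2629567/935035 ≈ -2.8123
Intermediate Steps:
((1580 + 1355) + 638)/(-4349) - 1284/645 = (2935 + 638)*(-1/4349) - 1284*1/645 = 3573*(-1/4349) - 428/215 = -3573/4349 - 428/215 = -2629567/935035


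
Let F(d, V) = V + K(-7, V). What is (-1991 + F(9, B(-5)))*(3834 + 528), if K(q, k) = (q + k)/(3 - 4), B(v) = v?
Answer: -8654208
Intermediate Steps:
K(q, k) = -k - q (K(q, k) = (k + q)/(-1) = (k + q)*(-1) = -k - q)
F(d, V) = 7 (F(d, V) = V + (-V - 1*(-7)) = V + (-V + 7) = V + (7 - V) = 7)
(-1991 + F(9, B(-5)))*(3834 + 528) = (-1991 + 7)*(3834 + 528) = -1984*4362 = -8654208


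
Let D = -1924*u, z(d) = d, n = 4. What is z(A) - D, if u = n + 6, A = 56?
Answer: 19296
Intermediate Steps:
u = 10 (u = 4 + 6 = 10)
D = -19240 (D = -1924*10 = -19240)
z(A) - D = 56 - 1*(-19240) = 56 + 19240 = 19296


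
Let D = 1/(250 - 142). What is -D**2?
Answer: -1/11664 ≈ -8.5734e-5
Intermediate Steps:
D = 1/108 ≈ 0.0092593
-D**2 = -(1/108)**2 = -1*1/11664 = -1/11664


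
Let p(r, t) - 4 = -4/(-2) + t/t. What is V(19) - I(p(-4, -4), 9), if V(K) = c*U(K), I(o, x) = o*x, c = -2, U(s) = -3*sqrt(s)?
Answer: -63 + 6*sqrt(19) ≈ -36.847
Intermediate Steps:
p(r, t) = 7 (p(r, t) = 4 + (-4/(-2) + t/t) = 4 + (-4*(-1/2) + 1) = 4 + (2 + 1) = 4 + 3 = 7)
V(K) = 6*sqrt(K) (V(K) = -(-6)*sqrt(K) = 6*sqrt(K))
V(19) - I(p(-4, -4), 9) = 6*sqrt(19) - 7*9 = 6*sqrt(19) - 1*63 = 6*sqrt(19) - 63 = -63 + 6*sqrt(19)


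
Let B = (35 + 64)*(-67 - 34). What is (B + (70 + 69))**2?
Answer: 97219600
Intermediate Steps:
B = -9999 (B = 99*(-101) = -9999)
(B + (70 + 69))**2 = (-9999 + (70 + 69))**2 = (-9999 + 139)**2 = (-9860)**2 = 97219600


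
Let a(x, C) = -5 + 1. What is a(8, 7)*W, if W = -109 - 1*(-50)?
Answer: 236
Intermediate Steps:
a(x, C) = -4
W = -59 (W = -109 + 50 = -59)
a(8, 7)*W = -4*(-59) = 236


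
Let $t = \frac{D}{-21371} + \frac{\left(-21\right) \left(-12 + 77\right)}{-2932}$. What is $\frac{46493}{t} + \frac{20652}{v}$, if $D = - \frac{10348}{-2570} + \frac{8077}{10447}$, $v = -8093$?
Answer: $\frac{316496966074778770689032}{3167759501455421277} \approx 99912.0$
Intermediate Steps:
$D = \frac{64431723}{13424395}$ ($D = \left(-10348\right) \left(- \frac{1}{2570}\right) + 8077 \cdot \frac{1}{10447} = \frac{5174}{1285} + \frac{8077}{10447} = \frac{64431723}{13424395} \approx 4.7996$)
$t = \frac{391419683857089}{841169529937940}$ ($t = \frac{64431723}{13424395 \left(-21371\right)} + \frac{\left(-21\right) \left(-12 + 77\right)}{-2932} = \frac{64431723}{13424395} \left(- \frac{1}{21371}\right) + \left(-21\right) 65 \left(- \frac{1}{2932}\right) = - \frac{64431723}{286892745545} - - \frac{1365}{2932} = - \frac{64431723}{286892745545} + \frac{1365}{2932} = \frac{391419683857089}{841169529937940} \approx 0.46533$)
$\frac{46493}{t} + \frac{20652}{v} = \frac{46493}{\frac{391419683857089}{841169529937940}} + \frac{20652}{-8093} = 46493 \cdot \frac{841169529937940}{391419683857089} + 20652 \left(- \frac{1}{8093}\right) = \frac{39108494955404644420}{391419683857089} - \frac{20652}{8093} = \frac{316496966074778770689032}{3167759501455421277}$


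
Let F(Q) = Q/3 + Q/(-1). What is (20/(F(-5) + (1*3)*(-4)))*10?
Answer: -300/13 ≈ -23.077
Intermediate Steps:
F(Q) = -2*Q/3 (F(Q) = Q*(1/3) + Q*(-1) = Q/3 - Q = -2*Q/3)
(20/(F(-5) + (1*3)*(-4)))*10 = (20/(-2/3*(-5) + (1*3)*(-4)))*10 = (20/(10/3 + 3*(-4)))*10 = (20/(10/3 - 12))*10 = (20/(-26/3))*10 = -3/26*20*10 = -30/13*10 = -300/13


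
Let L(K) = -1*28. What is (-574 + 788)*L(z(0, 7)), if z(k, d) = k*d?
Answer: -5992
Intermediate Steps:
z(k, d) = d*k
L(K) = -28
(-574 + 788)*L(z(0, 7)) = (-574 + 788)*(-28) = 214*(-28) = -5992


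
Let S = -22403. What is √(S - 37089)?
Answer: 2*I*√14873 ≈ 243.91*I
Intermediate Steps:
√(S - 37089) = √(-22403 - 37089) = √(-59492) = 2*I*√14873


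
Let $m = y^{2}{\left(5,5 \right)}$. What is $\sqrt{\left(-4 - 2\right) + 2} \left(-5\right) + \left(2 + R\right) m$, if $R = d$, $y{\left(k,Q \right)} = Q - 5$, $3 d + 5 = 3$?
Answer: $- 10 i \approx - 10.0 i$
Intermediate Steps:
$d = - \frac{2}{3}$ ($d = - \frac{5}{3} + \frac{1}{3} \cdot 3 = - \frac{5}{3} + 1 = - \frac{2}{3} \approx -0.66667$)
$y{\left(k,Q \right)} = -5 + Q$ ($y{\left(k,Q \right)} = Q - 5 = -5 + Q$)
$R = - \frac{2}{3} \approx -0.66667$
$m = 0$ ($m = \left(-5 + 5\right)^{2} = 0^{2} = 0$)
$\sqrt{\left(-4 - 2\right) + 2} \left(-5\right) + \left(2 + R\right) m = \sqrt{\left(-4 - 2\right) + 2} \left(-5\right) + \left(2 - \frac{2}{3}\right) 0 = \sqrt{-6 + 2} \left(-5\right) + \frac{4}{3} \cdot 0 = \sqrt{-4} \left(-5\right) + 0 = 2 i \left(-5\right) + 0 = - 10 i + 0 = - 10 i$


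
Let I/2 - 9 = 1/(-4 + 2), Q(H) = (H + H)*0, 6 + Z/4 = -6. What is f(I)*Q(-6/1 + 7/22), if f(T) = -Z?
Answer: 0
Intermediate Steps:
Z = -48 (Z = -24 + 4*(-6) = -24 - 24 = -48)
Q(H) = 0 (Q(H) = (2*H)*0 = 0)
I = 17 (I = 18 + 2/(-4 + 2) = 18 + 2/(-2) = 18 + 2*(-1/2) = 18 - 1 = 17)
f(T) = 48 (f(T) = -1*(-48) = 48)
f(I)*Q(-6/1 + 7/22) = 48*0 = 0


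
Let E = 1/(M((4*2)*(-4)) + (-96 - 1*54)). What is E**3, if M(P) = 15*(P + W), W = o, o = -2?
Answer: -1/287496000 ≈ -3.4783e-9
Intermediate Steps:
W = -2
M(P) = -30 + 15*P (M(P) = 15*(P - 2) = 15*(-2 + P) = -30 + 15*P)
E = -1/660 (E = 1/((-30 + 15*((4*2)*(-4))) + (-96 - 1*54)) = 1/((-30 + 15*(8*(-4))) + (-96 - 54)) = 1/((-30 + 15*(-32)) - 150) = 1/((-30 - 480) - 150) = 1/(-510 - 150) = 1/(-660) = -1/660 ≈ -0.0015152)
E**3 = (-1/660)**3 = -1/287496000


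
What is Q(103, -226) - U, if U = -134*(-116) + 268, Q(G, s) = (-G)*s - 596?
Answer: 6870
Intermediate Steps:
Q(G, s) = -596 - G*s (Q(G, s) = -G*s - 596 = -596 - G*s)
U = 15812 (U = 15544 + 268 = 15812)
Q(103, -226) - U = (-596 - 1*103*(-226)) - 1*15812 = (-596 + 23278) - 15812 = 22682 - 15812 = 6870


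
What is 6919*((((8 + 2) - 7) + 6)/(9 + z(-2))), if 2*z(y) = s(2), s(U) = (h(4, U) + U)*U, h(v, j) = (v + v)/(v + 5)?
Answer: 560439/107 ≈ 5237.8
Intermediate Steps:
h(v, j) = 2*v/(5 + v) (h(v, j) = (2*v)/(5 + v) = 2*v/(5 + v))
s(U) = U*(8/9 + U) (s(U) = (2*4/(5 + 4) + U)*U = (2*4/9 + U)*U = (2*4*(⅑) + U)*U = (8/9 + U)*U = U*(8/9 + U))
z(y) = 26/9 (z(y) = ((⅑)*2*(8 + 9*2))/2 = ((⅑)*2*(8 + 18))/2 = ((⅑)*2*26)/2 = (½)*(52/9) = 26/9)
6919*((((8 + 2) - 7) + 6)/(9 + z(-2))) = 6919*((((8 + 2) - 7) + 6)/(9 + 26/9)) = 6919*(((10 - 7) + 6)/(107/9)) = 6919*((3 + 6)*(9/107)) = 6919*(9*(9/107)) = 6919*(81/107) = 560439/107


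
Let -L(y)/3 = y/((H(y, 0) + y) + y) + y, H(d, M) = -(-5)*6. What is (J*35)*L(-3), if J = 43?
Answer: 112875/8 ≈ 14109.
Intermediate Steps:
H(d, M) = 30 (H(d, M) = -1*(-30) = 30)
L(y) = -3*y - 3*y/(30 + 2*y) (L(y) = -3*(y/((30 + y) + y) + y) = -3*(y/(30 + 2*y) + y) = -3*(y + y/(30 + 2*y)) = -3*y - 3*y/(30 + 2*y))
(J*35)*L(-3) = (43*35)*(-3*(-3)*(31 + 2*(-3))/(30 + 2*(-3))) = 1505*(-3*(-3)*(31 - 6)/(30 - 6)) = 1505*(-3*(-3)*25/24) = 1505*(-3*(-3)*1/24*25) = 1505*(75/8) = 112875/8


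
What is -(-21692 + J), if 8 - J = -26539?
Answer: -4855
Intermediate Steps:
J = 26547 (J = 8 - 1*(-26539) = 8 + 26539 = 26547)
-(-21692 + J) = -(-21692 + 26547) = -1*4855 = -4855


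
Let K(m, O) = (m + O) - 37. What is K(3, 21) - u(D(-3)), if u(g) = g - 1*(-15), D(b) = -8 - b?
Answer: -23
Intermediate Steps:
K(m, O) = -37 + O + m (K(m, O) = (O + m) - 37 = -37 + O + m)
u(g) = 15 + g (u(g) = g + 15 = 15 + g)
K(3, 21) - u(D(-3)) = (-37 + 21 + 3) - (15 + (-8 - 1*(-3))) = -13 - (15 + (-8 + 3)) = -13 - (15 - 5) = -13 - 1*10 = -13 - 10 = -23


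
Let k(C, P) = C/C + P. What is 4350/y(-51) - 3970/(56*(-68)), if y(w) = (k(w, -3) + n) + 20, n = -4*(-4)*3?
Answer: 1402235/20944 ≈ 66.952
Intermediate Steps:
k(C, P) = 1 + P
n = 48 (n = 16*3 = 48)
y(w) = 66 (y(w) = ((1 - 3) + 48) + 20 = (-2 + 48) + 20 = 46 + 20 = 66)
4350/y(-51) - 3970/(56*(-68)) = 4350/66 - 3970/(56*(-68)) = 4350*(1/66) - 3970/(-3808) = 725/11 - 3970*(-1/3808) = 725/11 + 1985/1904 = 1402235/20944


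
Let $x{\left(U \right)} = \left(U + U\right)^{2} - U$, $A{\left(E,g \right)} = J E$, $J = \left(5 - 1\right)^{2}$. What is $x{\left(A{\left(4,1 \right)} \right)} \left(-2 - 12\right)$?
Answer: $-228480$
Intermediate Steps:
$J = 16$ ($J = 4^{2} = 16$)
$A{\left(E,g \right)} = 16 E$
$x{\left(U \right)} = - U + 4 U^{2}$ ($x{\left(U \right)} = \left(2 U\right)^{2} - U = 4 U^{2} - U = - U + 4 U^{2}$)
$x{\left(A{\left(4,1 \right)} \right)} \left(-2 - 12\right) = 16 \cdot 4 \left(-1 + 4 \cdot 16 \cdot 4\right) \left(-2 - 12\right) = 64 \left(-1 + 4 \cdot 64\right) \left(-2 - 12\right) = 64 \left(-1 + 256\right) \left(-14\right) = 64 \cdot 255 \left(-14\right) = 16320 \left(-14\right) = -228480$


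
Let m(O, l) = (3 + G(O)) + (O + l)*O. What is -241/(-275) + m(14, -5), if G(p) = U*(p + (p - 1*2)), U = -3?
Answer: 14266/275 ≈ 51.876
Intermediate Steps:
G(p) = 6 - 6*p (G(p) = -3*(p + (p - 1*2)) = -3*(p + (p - 2)) = -3*(p + (-2 + p)) = -3*(-2 + 2*p) = 6 - 6*p)
m(O, l) = 9 - 6*O + O*(O + l) (m(O, l) = (3 + (6 - 6*O)) + (O + l)*O = (9 - 6*O) + O*(O + l) = 9 - 6*O + O*(O + l))
-241/(-275) + m(14, -5) = -241/(-275) + (9 + 14² - 6*14 + 14*(-5)) = -241*(-1/275) + (9 + 196 - 84 - 70) = 241/275 + 51 = 14266/275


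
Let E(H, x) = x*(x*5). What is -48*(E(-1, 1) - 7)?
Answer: 96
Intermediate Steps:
E(H, x) = 5*x² (E(H, x) = x*(5*x) = 5*x²)
-48*(E(-1, 1) - 7) = -48*(5*1² - 7) = -48*(5*1 - 7) = -48*(5 - 7) = -48*(-2) = 96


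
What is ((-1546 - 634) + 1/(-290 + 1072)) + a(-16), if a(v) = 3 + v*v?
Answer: -1502221/782 ≈ -1921.0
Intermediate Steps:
a(v) = 3 + v²
((-1546 - 634) + 1/(-290 + 1072)) + a(-16) = ((-1546 - 634) + 1/(-290 + 1072)) + (3 + (-16)²) = (-2180 + 1/782) + (3 + 256) = (-2180 + 1/782) + 259 = -1704759/782 + 259 = -1502221/782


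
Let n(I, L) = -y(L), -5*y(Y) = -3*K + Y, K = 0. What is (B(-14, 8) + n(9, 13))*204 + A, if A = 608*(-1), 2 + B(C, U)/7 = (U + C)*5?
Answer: -228868/5 ≈ -45774.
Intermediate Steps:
B(C, U) = -14 + 35*C + 35*U (B(C, U) = -14 + 7*((U + C)*5) = -14 + 7*((C + U)*5) = -14 + 7*(5*C + 5*U) = -14 + (35*C + 35*U) = -14 + 35*C + 35*U)
A = -608
y(Y) = -Y/5 (y(Y) = -(-3*0 + Y)/5 = -(0 + Y)/5 = -Y/5)
n(I, L) = L/5 (n(I, L) = -(-1)*L/5 = L/5)
(B(-14, 8) + n(9, 13))*204 + A = ((-14 + 35*(-14) + 35*8) + (⅕)*13)*204 - 608 = ((-14 - 490 + 280) + 13/5)*204 - 608 = (-224 + 13/5)*204 - 608 = -1107/5*204 - 608 = -225828/5 - 608 = -228868/5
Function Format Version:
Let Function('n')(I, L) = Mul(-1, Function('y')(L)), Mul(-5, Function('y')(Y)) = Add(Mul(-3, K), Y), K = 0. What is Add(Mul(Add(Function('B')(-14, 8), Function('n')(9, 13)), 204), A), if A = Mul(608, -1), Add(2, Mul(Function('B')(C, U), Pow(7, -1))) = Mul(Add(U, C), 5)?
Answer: Rational(-228868, 5) ≈ -45774.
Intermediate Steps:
Function('B')(C, U) = Add(-14, Mul(35, C), Mul(35, U)) (Function('B')(C, U) = Add(-14, Mul(7, Mul(Add(U, C), 5))) = Add(-14, Mul(7, Mul(Add(C, U), 5))) = Add(-14, Mul(7, Add(Mul(5, C), Mul(5, U)))) = Add(-14, Add(Mul(35, C), Mul(35, U))) = Add(-14, Mul(35, C), Mul(35, U)))
A = -608
Function('y')(Y) = Mul(Rational(-1, 5), Y) (Function('y')(Y) = Mul(Rational(-1, 5), Add(Mul(-3, 0), Y)) = Mul(Rational(-1, 5), Add(0, Y)) = Mul(Rational(-1, 5), Y))
Function('n')(I, L) = Mul(Rational(1, 5), L) (Function('n')(I, L) = Mul(-1, Mul(Rational(-1, 5), L)) = Mul(Rational(1, 5), L))
Add(Mul(Add(Function('B')(-14, 8), Function('n')(9, 13)), 204), A) = Add(Mul(Add(Add(-14, Mul(35, -14), Mul(35, 8)), Mul(Rational(1, 5), 13)), 204), -608) = Add(Mul(Add(Add(-14, -490, 280), Rational(13, 5)), 204), -608) = Add(Mul(Add(-224, Rational(13, 5)), 204), -608) = Add(Mul(Rational(-1107, 5), 204), -608) = Add(Rational(-225828, 5), -608) = Rational(-228868, 5)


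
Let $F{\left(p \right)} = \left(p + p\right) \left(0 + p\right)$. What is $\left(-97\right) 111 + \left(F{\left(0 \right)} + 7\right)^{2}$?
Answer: $-10718$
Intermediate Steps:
$F{\left(p \right)} = 2 p^{2}$ ($F{\left(p \right)} = 2 p p = 2 p^{2}$)
$\left(-97\right) 111 + \left(F{\left(0 \right)} + 7\right)^{2} = \left(-97\right) 111 + \left(2 \cdot 0^{2} + 7\right)^{2} = -10767 + \left(2 \cdot 0 + 7\right)^{2} = -10767 + \left(0 + 7\right)^{2} = -10767 + 7^{2} = -10767 + 49 = -10718$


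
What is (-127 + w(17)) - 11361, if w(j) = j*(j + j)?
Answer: -10910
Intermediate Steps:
w(j) = 2*j**2 (w(j) = j*(2*j) = 2*j**2)
(-127 + w(17)) - 11361 = (-127 + 2*17**2) - 11361 = (-127 + 2*289) - 11361 = (-127 + 578) - 11361 = 451 - 11361 = -10910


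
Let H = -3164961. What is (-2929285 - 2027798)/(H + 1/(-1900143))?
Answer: 9419166562869/6013878489424 ≈ 1.5662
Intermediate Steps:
(-2929285 - 2027798)/(H + 1/(-1900143)) = (-2929285 - 2027798)/(-3164961 + 1/(-1900143)) = -4957083/(-3164961 - 1/1900143) = -4957083/(-6013878489424/1900143) = -4957083*(-1900143/6013878489424) = 9419166562869/6013878489424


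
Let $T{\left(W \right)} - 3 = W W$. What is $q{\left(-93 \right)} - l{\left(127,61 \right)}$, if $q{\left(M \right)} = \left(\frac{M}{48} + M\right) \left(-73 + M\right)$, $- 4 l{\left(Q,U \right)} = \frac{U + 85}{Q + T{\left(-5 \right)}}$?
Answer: $\frac{19542227}{1240} \approx 15760.0$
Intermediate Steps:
$T{\left(W \right)} = 3 + W^{2}$ ($T{\left(W \right)} = 3 + W W = 3 + W^{2}$)
$l{\left(Q,U \right)} = - \frac{85 + U}{4 \left(28 + Q\right)}$ ($l{\left(Q,U \right)} = - \frac{\left(U + 85\right) \frac{1}{Q + \left(3 + \left(-5\right)^{2}\right)}}{4} = - \frac{\left(85 + U\right) \frac{1}{Q + \left(3 + 25\right)}}{4} = - \frac{\left(85 + U\right) \frac{1}{Q + 28}}{4} = - \frac{\left(85 + U\right) \frac{1}{28 + Q}}{4} = - \frac{\frac{1}{28 + Q} \left(85 + U\right)}{4} = - \frac{85 + U}{4 \left(28 + Q\right)}$)
$q{\left(M \right)} = \frac{49 M \left(-73 + M\right)}{48}$ ($q{\left(M \right)} = \left(M \frac{1}{48} + M\right) \left(-73 + M\right) = \left(\frac{M}{48} + M\right) \left(-73 + M\right) = \frac{49 M}{48} \left(-73 + M\right) = \frac{49 M \left(-73 + M\right)}{48}$)
$q{\left(-93 \right)} - l{\left(127,61 \right)} = \frac{49}{48} \left(-93\right) \left(-73 - 93\right) - \frac{-85 - 61}{4 \left(28 + 127\right)} = \frac{49}{48} \left(-93\right) \left(-166\right) - \frac{-85 - 61}{4 \cdot 155} = \frac{126077}{8} - \frac{1}{4} \cdot \frac{1}{155} \left(-146\right) = \frac{126077}{8} - - \frac{73}{310} = \frac{126077}{8} + \frac{73}{310} = \frac{19542227}{1240}$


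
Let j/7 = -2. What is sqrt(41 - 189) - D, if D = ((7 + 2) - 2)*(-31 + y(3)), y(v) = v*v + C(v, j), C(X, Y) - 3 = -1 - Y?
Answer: 42 + 2*I*sqrt(37) ≈ 42.0 + 12.166*I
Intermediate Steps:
j = -14 (j = 7*(-2) = -14)
C(X, Y) = 2 - Y (C(X, Y) = 3 + (-1 - Y) = 2 - Y)
y(v) = 16 + v**2 (y(v) = v*v + (2 - 1*(-14)) = v**2 + (2 + 14) = v**2 + 16 = 16 + v**2)
D = -42 (D = ((7 + 2) - 2)*(-31 + (16 + 3**2)) = (9 - 2)*(-31 + (16 + 9)) = 7*(-31 + 25) = 7*(-6) = -42)
sqrt(41 - 189) - D = sqrt(41 - 189) - 1*(-42) = sqrt(-148) + 42 = 2*I*sqrt(37) + 42 = 42 + 2*I*sqrt(37)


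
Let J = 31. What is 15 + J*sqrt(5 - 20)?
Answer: 15 + 31*I*sqrt(15) ≈ 15.0 + 120.06*I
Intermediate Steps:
15 + J*sqrt(5 - 20) = 15 + 31*sqrt(5 - 20) = 15 + 31*sqrt(-15) = 15 + 31*(I*sqrt(15)) = 15 + 31*I*sqrt(15)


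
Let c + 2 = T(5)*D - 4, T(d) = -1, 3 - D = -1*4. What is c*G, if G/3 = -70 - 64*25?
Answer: 65130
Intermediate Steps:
D = 7 (D = 3 - (-1)*4 = 3 - 1*(-4) = 3 + 4 = 7)
G = -5010 (G = 3*(-70 - 64*25) = 3*(-70 - 1600) = 3*(-1670) = -5010)
c = -13 (c = -2 + (-1*7 - 4) = -2 + (-7 - 4) = -2 - 11 = -13)
c*G = -13*(-5010) = 65130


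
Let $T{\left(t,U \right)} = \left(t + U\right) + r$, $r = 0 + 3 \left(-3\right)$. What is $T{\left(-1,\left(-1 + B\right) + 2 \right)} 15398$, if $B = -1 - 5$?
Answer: $-230970$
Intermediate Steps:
$B = -6$ ($B = -1 - 5 = -6$)
$r = -9$ ($r = 0 - 9 = -9$)
$T{\left(t,U \right)} = -9 + U + t$ ($T{\left(t,U \right)} = \left(t + U\right) - 9 = \left(U + t\right) - 9 = -9 + U + t$)
$T{\left(-1,\left(-1 + B\right) + 2 \right)} 15398 = \left(-9 + \left(\left(-1 - 6\right) + 2\right) - 1\right) 15398 = \left(-9 + \left(-7 + 2\right) - 1\right) 15398 = \left(-9 - 5 - 1\right) 15398 = \left(-15\right) 15398 = -230970$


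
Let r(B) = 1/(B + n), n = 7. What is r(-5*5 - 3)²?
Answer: 1/441 ≈ 0.0022676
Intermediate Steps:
r(B) = 1/(7 + B) (r(B) = 1/(B + 7) = 1/(7 + B))
r(-5*5 - 3)² = (1/(7 + (-5*5 - 3)))² = (1/(7 + (-25 - 3)))² = (1/(7 - 28))² = (1/(-21))² = (-1/21)² = 1/441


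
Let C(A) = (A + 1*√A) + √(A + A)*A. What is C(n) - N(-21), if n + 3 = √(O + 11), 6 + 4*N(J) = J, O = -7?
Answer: 23/4 + I - I*√2 ≈ 5.75 - 0.41421*I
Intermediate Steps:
N(J) = -3/2 + J/4
n = -1 (n = -3 + √(-7 + 11) = -3 + √4 = -3 + 2 = -1)
C(A) = A + √A + √2*A^(3/2) (C(A) = (A + √A) + √(2*A)*A = (A + √A) + (√2*√A)*A = (A + √A) + √2*A^(3/2) = A + √A + √2*A^(3/2))
C(n) - N(-21) = (-1 + √(-1) + √2*(-1)^(3/2)) - (-3/2 + (¼)*(-21)) = (-1 + I + √2*(-I)) - (-3/2 - 21/4) = (-1 + I - I*√2) - 1*(-27/4) = (-1 + I - I*√2) + 27/4 = 23/4 + I - I*√2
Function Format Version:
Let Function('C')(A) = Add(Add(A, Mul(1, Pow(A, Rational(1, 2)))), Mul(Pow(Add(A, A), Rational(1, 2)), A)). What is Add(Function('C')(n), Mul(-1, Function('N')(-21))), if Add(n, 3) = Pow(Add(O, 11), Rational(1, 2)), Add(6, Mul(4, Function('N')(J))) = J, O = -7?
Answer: Add(Rational(23, 4), I, Mul(-1, I, Pow(2, Rational(1, 2)))) ≈ Add(5.7500, Mul(-0.41421, I))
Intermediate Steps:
Function('N')(J) = Add(Rational(-3, 2), Mul(Rational(1, 4), J))
n = -1 (n = Add(-3, Pow(Add(-7, 11), Rational(1, 2))) = Add(-3, Pow(4, Rational(1, 2))) = Add(-3, 2) = -1)
Function('C')(A) = Add(A, Pow(A, Rational(1, 2)), Mul(Pow(2, Rational(1, 2)), Pow(A, Rational(3, 2)))) (Function('C')(A) = Add(Add(A, Pow(A, Rational(1, 2))), Mul(Pow(Mul(2, A), Rational(1, 2)), A)) = Add(Add(A, Pow(A, Rational(1, 2))), Mul(Mul(Pow(2, Rational(1, 2)), Pow(A, Rational(1, 2))), A)) = Add(Add(A, Pow(A, Rational(1, 2))), Mul(Pow(2, Rational(1, 2)), Pow(A, Rational(3, 2)))) = Add(A, Pow(A, Rational(1, 2)), Mul(Pow(2, Rational(1, 2)), Pow(A, Rational(3, 2)))))
Add(Function('C')(n), Mul(-1, Function('N')(-21))) = Add(Add(-1, Pow(-1, Rational(1, 2)), Mul(Pow(2, Rational(1, 2)), Pow(-1, Rational(3, 2)))), Mul(-1, Add(Rational(-3, 2), Mul(Rational(1, 4), -21)))) = Add(Add(-1, I, Mul(Pow(2, Rational(1, 2)), Mul(-1, I))), Mul(-1, Add(Rational(-3, 2), Rational(-21, 4)))) = Add(Add(-1, I, Mul(-1, I, Pow(2, Rational(1, 2)))), Mul(-1, Rational(-27, 4))) = Add(Add(-1, I, Mul(-1, I, Pow(2, Rational(1, 2)))), Rational(27, 4)) = Add(Rational(23, 4), I, Mul(-1, I, Pow(2, Rational(1, 2))))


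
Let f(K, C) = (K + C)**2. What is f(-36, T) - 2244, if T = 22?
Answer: -2048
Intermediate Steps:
f(K, C) = (C + K)**2
f(-36, T) - 2244 = (22 - 36)**2 - 2244 = (-14)**2 - 2244 = 196 - 2244 = -2048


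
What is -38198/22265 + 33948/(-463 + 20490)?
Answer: -9139126/445901155 ≈ -0.020496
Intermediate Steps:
-38198/22265 + 33948/(-463 + 20490) = -38198*1/22265 + 33948/20027 = -38198/22265 + 33948*(1/20027) = -38198/22265 + 33948/20027 = -9139126/445901155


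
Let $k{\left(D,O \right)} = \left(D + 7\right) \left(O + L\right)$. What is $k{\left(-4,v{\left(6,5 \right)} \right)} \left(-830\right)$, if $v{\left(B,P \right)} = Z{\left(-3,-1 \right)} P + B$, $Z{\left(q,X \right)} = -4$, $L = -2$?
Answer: $39840$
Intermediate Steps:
$v{\left(B,P \right)} = B - 4 P$ ($v{\left(B,P \right)} = - 4 P + B = B - 4 P$)
$k{\left(D,O \right)} = \left(-2 + O\right) \left(7 + D\right)$ ($k{\left(D,O \right)} = \left(D + 7\right) \left(O - 2\right) = \left(7 + D\right) \left(-2 + O\right) = \left(-2 + O\right) \left(7 + D\right)$)
$k{\left(-4,v{\left(6,5 \right)} \right)} \left(-830\right) = \left(-14 - -8 + 7 \left(6 - 20\right) - 4 \left(6 - 20\right)\right) \left(-830\right) = \left(-14 + 8 + 7 \left(6 - 20\right) - 4 \left(6 - 20\right)\right) \left(-830\right) = \left(-14 + 8 + 7 \left(-14\right) - -56\right) \left(-830\right) = \left(-14 + 8 - 98 + 56\right) \left(-830\right) = \left(-48\right) \left(-830\right) = 39840$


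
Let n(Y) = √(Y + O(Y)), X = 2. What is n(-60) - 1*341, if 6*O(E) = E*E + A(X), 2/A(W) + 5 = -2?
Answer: -341 + √238119/21 ≈ -317.76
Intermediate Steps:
A(W) = -2/7 (A(W) = 2/(-5 - 2) = 2/(-7) = 2*(-⅐) = -2/7)
O(E) = -1/21 + E²/6 (O(E) = (E*E - 2/7)/6 = (E² - 2/7)/6 = (-2/7 + E²)/6 = -1/21 + E²/6)
n(Y) = √(-1/21 + Y + Y²/6) (n(Y) = √(Y + (-1/21 + Y²/6)) = √(-1/21 + Y + Y²/6))
n(-60) - 1*341 = √(-84 + 294*(-60)² + 1764*(-60))/42 - 1*341 = √(-84 + 294*3600 - 105840)/42 - 341 = √(-84 + 1058400 - 105840)/42 - 341 = √952476/42 - 341 = (2*√238119)/42 - 341 = √238119/21 - 341 = -341 + √238119/21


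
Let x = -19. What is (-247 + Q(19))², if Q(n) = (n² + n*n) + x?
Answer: 207936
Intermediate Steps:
Q(n) = -19 + 2*n² (Q(n) = (n² + n*n) - 19 = (n² + n²) - 19 = 2*n² - 19 = -19 + 2*n²)
(-247 + Q(19))² = (-247 + (-19 + 2*19²))² = (-247 + (-19 + 2*361))² = (-247 + (-19 + 722))² = (-247 + 703)² = 456² = 207936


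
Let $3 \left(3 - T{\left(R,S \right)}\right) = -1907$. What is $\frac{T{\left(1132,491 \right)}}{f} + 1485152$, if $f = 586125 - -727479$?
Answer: $\frac{1463176206335}{985203} \approx 1.4852 \cdot 10^{6}$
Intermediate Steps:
$T{\left(R,S \right)} = \frac{1916}{3}$ ($T{\left(R,S \right)} = 3 - - \frac{1907}{3} = 3 + \frac{1907}{3} = \frac{1916}{3}$)
$f = 1313604$ ($f = 586125 + 727479 = 1313604$)
$\frac{T{\left(1132,491 \right)}}{f} + 1485152 = \frac{1916}{3 \cdot 1313604} + 1485152 = \frac{1916}{3} \cdot \frac{1}{1313604} + 1485152 = \frac{479}{985203} + 1485152 = \frac{1463176206335}{985203}$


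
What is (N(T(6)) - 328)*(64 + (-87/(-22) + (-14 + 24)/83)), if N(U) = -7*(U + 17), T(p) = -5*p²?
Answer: 101059965/1826 ≈ 55345.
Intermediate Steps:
N(U) = -119 - 7*U (N(U) = -7*(17 + U) = -119 - 7*U)
(N(T(6)) - 328)*(64 + (-87/(-22) + (-14 + 24)/83)) = ((-119 - (-35)*6²) - 328)*(64 + (-87/(-22) + (-14 + 24)/83)) = ((-119 - (-35)*36) - 328)*(64 + (-87*(-1/22) + 10*(1/83))) = ((-119 - 7*(-180)) - 328)*(64 + (87/22 + 10/83)) = ((-119 + 1260) - 328)*(64 + 7441/1826) = (1141 - 328)*(124305/1826) = 813*(124305/1826) = 101059965/1826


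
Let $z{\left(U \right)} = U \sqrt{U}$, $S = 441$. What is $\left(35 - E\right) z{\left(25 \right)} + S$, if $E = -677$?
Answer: $89441$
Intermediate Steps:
$z{\left(U \right)} = U^{\frac{3}{2}}$
$\left(35 - E\right) z{\left(25 \right)} + S = \left(35 - -677\right) 25^{\frac{3}{2}} + 441 = \left(35 + 677\right) 125 + 441 = 712 \cdot 125 + 441 = 89000 + 441 = 89441$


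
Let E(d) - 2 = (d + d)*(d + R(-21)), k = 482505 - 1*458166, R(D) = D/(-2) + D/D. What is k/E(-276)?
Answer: 3477/20858 ≈ 0.16670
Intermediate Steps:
R(D) = 1 - D/2 (R(D) = D*(-1/2) + 1 = -D/2 + 1 = 1 - D/2)
k = 24339 (k = 482505 - 458166 = 24339)
E(d) = 2 + 2*d*(23/2 + d) (E(d) = 2 + (d + d)*(d + (1 - 1/2*(-21))) = 2 + (2*d)*(d + (1 + 21/2)) = 2 + (2*d)*(d + 23/2) = 2 + (2*d)*(23/2 + d) = 2 + 2*d*(23/2 + d))
k/E(-276) = 24339/(2 + 2*(-276)**2 + 23*(-276)) = 24339/(2 + 2*76176 - 6348) = 24339/(2 + 152352 - 6348) = 24339/146006 = 24339*(1/146006) = 3477/20858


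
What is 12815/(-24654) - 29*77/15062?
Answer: -62017978/92834637 ≈ -0.66805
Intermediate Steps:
12815/(-24654) - 29*77/15062 = 12815*(-1/24654) - 2233*1/15062 = -12815/24654 - 2233/15062 = -62017978/92834637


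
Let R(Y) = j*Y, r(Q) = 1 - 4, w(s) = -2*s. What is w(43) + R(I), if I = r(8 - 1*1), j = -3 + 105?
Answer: -392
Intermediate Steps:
j = 102
r(Q) = -3
I = -3
R(Y) = 102*Y
w(43) + R(I) = -2*43 + 102*(-3) = -86 - 306 = -392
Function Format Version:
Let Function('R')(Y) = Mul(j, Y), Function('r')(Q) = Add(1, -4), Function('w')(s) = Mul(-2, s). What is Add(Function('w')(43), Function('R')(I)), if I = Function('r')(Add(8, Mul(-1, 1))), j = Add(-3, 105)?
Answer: -392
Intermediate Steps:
j = 102
Function('r')(Q) = -3
I = -3
Function('R')(Y) = Mul(102, Y)
Add(Function('w')(43), Function('R')(I)) = Add(Mul(-2, 43), Mul(102, -3)) = Add(-86, -306) = -392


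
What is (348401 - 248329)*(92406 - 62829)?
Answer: 2959829544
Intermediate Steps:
(348401 - 248329)*(92406 - 62829) = 100072*29577 = 2959829544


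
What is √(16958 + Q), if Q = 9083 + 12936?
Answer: √38977 ≈ 197.43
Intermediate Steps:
Q = 22019
√(16958 + Q) = √(16958 + 22019) = √38977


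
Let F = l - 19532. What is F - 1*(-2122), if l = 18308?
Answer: 898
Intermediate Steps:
F = -1224 (F = 18308 - 19532 = -1224)
F - 1*(-2122) = -1224 - 1*(-2122) = -1224 + 2122 = 898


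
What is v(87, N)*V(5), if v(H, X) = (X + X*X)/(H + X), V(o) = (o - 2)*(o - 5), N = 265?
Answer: 0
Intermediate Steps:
V(o) = (-5 + o)*(-2 + o) (V(o) = (-2 + o)*(-5 + o) = (-5 + o)*(-2 + o))
v(H, X) = (X + X²)/(H + X)
v(87, N)*V(5) = (265*(1 + 265)/(87 + 265))*(10 + 5² - 7*5) = (265*266/352)*(10 + 25 - 35) = (265*(1/352)*266)*0 = (35245/176)*0 = 0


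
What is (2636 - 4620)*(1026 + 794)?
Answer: -3610880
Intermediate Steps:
(2636 - 4620)*(1026 + 794) = -1984*1820 = -3610880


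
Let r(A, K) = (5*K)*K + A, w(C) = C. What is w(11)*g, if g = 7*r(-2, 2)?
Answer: 1386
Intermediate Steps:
r(A, K) = A + 5*K² (r(A, K) = 5*K² + A = A + 5*K²)
g = 126 (g = 7*(-2 + 5*2²) = 7*(-2 + 5*4) = 7*(-2 + 20) = 7*18 = 126)
w(11)*g = 11*126 = 1386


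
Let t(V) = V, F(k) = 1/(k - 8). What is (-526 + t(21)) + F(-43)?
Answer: -25756/51 ≈ -505.02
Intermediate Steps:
F(k) = 1/(-8 + k)
(-526 + t(21)) + F(-43) = (-526 + 21) + 1/(-8 - 43) = -505 + 1/(-51) = -505 - 1/51 = -25756/51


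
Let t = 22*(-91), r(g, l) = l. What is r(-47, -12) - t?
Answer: 1990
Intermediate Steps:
t = -2002
r(-47, -12) - t = -12 - 1*(-2002) = -12 + 2002 = 1990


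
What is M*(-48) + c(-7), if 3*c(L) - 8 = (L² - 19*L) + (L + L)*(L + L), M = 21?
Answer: -2638/3 ≈ -879.33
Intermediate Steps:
c(L) = 8/3 - 19*L/3 + 5*L²/3 (c(L) = 8/3 + ((L² - 19*L) + (L + L)*(L + L))/3 = 8/3 + ((L² - 19*L) + (2*L)*(2*L))/3 = 8/3 + ((L² - 19*L) + 4*L²)/3 = 8/3 + (-19*L + 5*L²)/3 = 8/3 + (-19*L/3 + 5*L²/3) = 8/3 - 19*L/3 + 5*L²/3)
M*(-48) + c(-7) = 21*(-48) + (8/3 - 19/3*(-7) + (5/3)*(-7)²) = -1008 + (8/3 + 133/3 + (5/3)*49) = -1008 + (8/3 + 133/3 + 245/3) = -1008 + 386/3 = -2638/3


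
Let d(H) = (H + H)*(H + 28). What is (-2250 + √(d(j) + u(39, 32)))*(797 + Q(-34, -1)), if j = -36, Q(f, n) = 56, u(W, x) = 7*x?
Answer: -1919250 + 17060*√2 ≈ -1.8951e+6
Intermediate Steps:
d(H) = 2*H*(28 + H) (d(H) = (2*H)*(28 + H) = 2*H*(28 + H))
(-2250 + √(d(j) + u(39, 32)))*(797 + Q(-34, -1)) = (-2250 + √(2*(-36)*(28 - 36) + 7*32))*(797 + 56) = (-2250 + √(2*(-36)*(-8) + 224))*853 = (-2250 + √(576 + 224))*853 = (-2250 + √800)*853 = (-2250 + 20*√2)*853 = -1919250 + 17060*√2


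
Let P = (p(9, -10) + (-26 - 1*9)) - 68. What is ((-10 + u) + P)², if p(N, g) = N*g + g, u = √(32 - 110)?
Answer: (213 - I*√78)² ≈ 45291.0 - 3762.3*I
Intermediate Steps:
u = I*√78 (u = √(-78) = I*√78 ≈ 8.8318*I)
p(N, g) = g + N*g
P = -203 (P = (-10*(1 + 9) + (-26 - 1*9)) - 68 = (-10*10 + (-26 - 9)) - 68 = (-100 - 35) - 68 = -135 - 68 = -203)
((-10 + u) + P)² = ((-10 + I*√78) - 203)² = (-213 + I*√78)²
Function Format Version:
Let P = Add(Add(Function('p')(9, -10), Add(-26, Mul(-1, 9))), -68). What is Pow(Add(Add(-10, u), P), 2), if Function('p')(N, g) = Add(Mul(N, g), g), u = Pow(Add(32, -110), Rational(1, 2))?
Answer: Pow(Add(213, Mul(-1, I, Pow(78, Rational(1, 2)))), 2) ≈ Add(45291., Mul(-3762.3, I))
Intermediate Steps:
u = Mul(I, Pow(78, Rational(1, 2))) (u = Pow(-78, Rational(1, 2)) = Mul(I, Pow(78, Rational(1, 2))) ≈ Mul(8.8318, I))
Function('p')(N, g) = Add(g, Mul(N, g))
P = -203 (P = Add(Add(Mul(-10, Add(1, 9)), Add(-26, Mul(-1, 9))), -68) = Add(Add(Mul(-10, 10), Add(-26, -9)), -68) = Add(Add(-100, -35), -68) = Add(-135, -68) = -203)
Pow(Add(Add(-10, u), P), 2) = Pow(Add(Add(-10, Mul(I, Pow(78, Rational(1, 2)))), -203), 2) = Pow(Add(-213, Mul(I, Pow(78, Rational(1, 2)))), 2)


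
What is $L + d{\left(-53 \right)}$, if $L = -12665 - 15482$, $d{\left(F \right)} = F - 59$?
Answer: $-28259$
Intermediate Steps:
$d{\left(F \right)} = -59 + F$ ($d{\left(F \right)} = F - 59 = -59 + F$)
$L = -28147$
$L + d{\left(-53 \right)} = -28147 - 112 = -28259$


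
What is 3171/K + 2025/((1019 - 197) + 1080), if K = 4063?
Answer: 4752939/2575942 ≈ 1.8451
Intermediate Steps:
3171/K + 2025/((1019 - 197) + 1080) = 3171/4063 + 2025/((1019 - 197) + 1080) = 3171*(1/4063) + 2025/(822 + 1080) = 3171/4063 + 2025/1902 = 3171/4063 + 2025*(1/1902) = 3171/4063 + 675/634 = 4752939/2575942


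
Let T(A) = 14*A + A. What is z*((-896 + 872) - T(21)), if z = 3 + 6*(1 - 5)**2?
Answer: -33561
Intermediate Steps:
T(A) = 15*A
z = 99 (z = 3 + 6*(-4)**2 = 3 + 6*16 = 3 + 96 = 99)
z*((-896 + 872) - T(21)) = 99*((-896 + 872) - 15*21) = 99*(-24 - 1*315) = 99*(-24 - 315) = 99*(-339) = -33561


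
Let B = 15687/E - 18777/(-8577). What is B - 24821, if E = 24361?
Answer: -1728538140647/69648099 ≈ -24818.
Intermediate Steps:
B = 197324632/69648099 (B = 15687/24361 - 18777/(-8577) = 15687*(1/24361) - 18777*(-1/8577) = 15687/24361 + 6259/2859 = 197324632/69648099 ≈ 2.8332)
B - 24821 = 197324632/69648099 - 24821 = -1728538140647/69648099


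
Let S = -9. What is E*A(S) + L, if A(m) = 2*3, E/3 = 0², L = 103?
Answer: 103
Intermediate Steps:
E = 0 (E = 3*0² = 3*0 = 0)
A(m) = 6
E*A(S) + L = 0*6 + 103 = 0 + 103 = 103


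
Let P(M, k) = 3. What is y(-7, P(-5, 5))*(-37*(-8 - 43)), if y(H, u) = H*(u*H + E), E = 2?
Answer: 250971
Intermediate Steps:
y(H, u) = H*(2 + H*u) (y(H, u) = H*(u*H + 2) = H*(H*u + 2) = H*(2 + H*u))
y(-7, P(-5, 5))*(-37*(-8 - 43)) = (-7*(2 - 7*3))*(-37*(-8 - 43)) = (-7*(2 - 21))*(-37*(-51)) = -7*(-19)*1887 = 133*1887 = 250971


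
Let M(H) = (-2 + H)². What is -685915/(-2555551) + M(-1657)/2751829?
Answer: 8921115250366/7032439352779 ≈ 1.2686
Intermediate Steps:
-685915/(-2555551) + M(-1657)/2751829 = -685915/(-2555551) + (-2 - 1657)²/2751829 = -685915*(-1/2555551) + (-1659)²*(1/2751829) = 685915/2555551 + 2752281*(1/2751829) = 685915/2555551 + 2752281/2751829 = 8921115250366/7032439352779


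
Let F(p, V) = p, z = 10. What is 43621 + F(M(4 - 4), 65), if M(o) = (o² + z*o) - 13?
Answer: 43608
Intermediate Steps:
M(o) = -13 + o² + 10*o (M(o) = (o² + 10*o) - 13 = -13 + o² + 10*o)
43621 + F(M(4 - 4), 65) = 43621 + (-13 + (4 - 4)² + 10*(4 - 4)) = 43621 + (-13 + 0² + 10*0) = 43621 + (-13 + 0 + 0) = 43621 - 13 = 43608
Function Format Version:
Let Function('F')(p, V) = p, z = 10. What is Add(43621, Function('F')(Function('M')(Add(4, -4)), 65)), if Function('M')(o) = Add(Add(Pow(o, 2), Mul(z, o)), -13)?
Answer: 43608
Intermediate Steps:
Function('M')(o) = Add(-13, Pow(o, 2), Mul(10, o)) (Function('M')(o) = Add(Add(Pow(o, 2), Mul(10, o)), -13) = Add(-13, Pow(o, 2), Mul(10, o)))
Add(43621, Function('F')(Function('M')(Add(4, -4)), 65)) = Add(43621, Add(-13, Pow(Add(4, -4), 2), Mul(10, Add(4, -4)))) = Add(43621, Add(-13, Pow(0, 2), Mul(10, 0))) = Add(43621, Add(-13, 0, 0)) = Add(43621, -13) = 43608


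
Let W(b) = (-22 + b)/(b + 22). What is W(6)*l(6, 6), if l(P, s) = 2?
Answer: -8/7 ≈ -1.1429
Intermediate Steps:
W(b) = (-22 + b)/(22 + b)
W(6)*l(6, 6) = ((-22 + 6)/(22 + 6))*2 = (-16/28)*2 = ((1/28)*(-16))*2 = -4/7*2 = -8/7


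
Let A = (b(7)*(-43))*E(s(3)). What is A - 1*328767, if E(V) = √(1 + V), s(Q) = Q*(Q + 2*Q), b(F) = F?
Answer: -328767 - 602*√7 ≈ -3.3036e+5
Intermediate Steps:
s(Q) = 3*Q² (s(Q) = Q*(3*Q) = 3*Q²)
A = -602*√7 (A = (7*(-43))*√(1 + 3*3²) = -301*√(1 + 3*9) = -301*√(1 + 27) = -602*√7 ≈ -1592.7)
A - 1*328767 = -602*√7 - 1*328767 = -602*√7 - 328767 = -328767 - 602*√7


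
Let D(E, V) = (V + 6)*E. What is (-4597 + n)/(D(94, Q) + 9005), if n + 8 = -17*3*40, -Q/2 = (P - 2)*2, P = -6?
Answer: -6645/12577 ≈ -0.52835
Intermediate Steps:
Q = 32 (Q = -2*(-6 - 2)*2 = -(-16)*2 = -2*(-16) = 32)
D(E, V) = E*(6 + V) (D(E, V) = (6 + V)*E = E*(6 + V))
n = -2048 (n = -8 - 17*3*40 = -8 - 51*40 = -8 - 2040 = -2048)
(-4597 + n)/(D(94, Q) + 9005) = (-4597 - 2048)/(94*(6 + 32) + 9005) = -6645/(94*38 + 9005) = -6645/(3572 + 9005) = -6645/12577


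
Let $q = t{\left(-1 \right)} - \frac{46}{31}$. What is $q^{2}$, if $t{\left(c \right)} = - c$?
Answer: $\frac{225}{961} \approx 0.23413$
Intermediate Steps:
$q = - \frac{15}{31}$ ($q = \left(-1\right) \left(-1\right) - \frac{46}{31} = 1 - \frac{46}{31} = - \frac{15}{31} \approx -0.48387$)
$q^{2} = \left(- \frac{15}{31}\right)^{2} = \frac{225}{961}$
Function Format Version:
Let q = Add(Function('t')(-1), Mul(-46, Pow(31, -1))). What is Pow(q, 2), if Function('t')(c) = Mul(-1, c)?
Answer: Rational(225, 961) ≈ 0.23413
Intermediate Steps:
q = Rational(-15, 31) (q = Add(Mul(-1, -1), Mul(-46, Pow(31, -1))) = Add(1, Mul(-46, Rational(1, 31))) = Add(1, Rational(-46, 31)) = Rational(-15, 31) ≈ -0.48387)
Pow(q, 2) = Pow(Rational(-15, 31), 2) = Rational(225, 961)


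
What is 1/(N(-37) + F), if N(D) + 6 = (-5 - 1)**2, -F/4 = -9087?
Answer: 1/36378 ≈ 2.7489e-5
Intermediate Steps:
F = 36348 (F = -4*(-9087) = 36348)
N(D) = 30 (N(D) = -6 + (-5 - 1)**2 = -6 + (-6)**2 = -6 + 36 = 30)
1/(N(-37) + F) = 1/(30 + 36348) = 1/36378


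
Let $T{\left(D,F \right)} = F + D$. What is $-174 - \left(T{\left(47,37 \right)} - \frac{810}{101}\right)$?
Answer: $- \frac{25248}{101} \approx -249.98$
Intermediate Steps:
$T{\left(D,F \right)} = D + F$
$-174 - \left(T{\left(47,37 \right)} - \frac{810}{101}\right) = -174 - \left(\left(47 + 37\right) - \frac{810}{101}\right) = -174 - \left(84 - \frac{810}{101}\right) = -174 - \frac{7674}{101} = - \frac{25248}{101}$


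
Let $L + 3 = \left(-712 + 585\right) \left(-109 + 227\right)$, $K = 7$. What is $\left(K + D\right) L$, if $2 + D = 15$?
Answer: $-299780$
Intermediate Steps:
$D = 13$ ($D = -2 + 15 = 13$)
$L = -14989$ ($L = -3 + \left(-712 + 585\right) \left(-109 + 227\right) = -3 - 14986 = -14989$)
$\left(K + D\right) L = \left(7 + 13\right) \left(-14989\right) = 20 \left(-14989\right) = -299780$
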